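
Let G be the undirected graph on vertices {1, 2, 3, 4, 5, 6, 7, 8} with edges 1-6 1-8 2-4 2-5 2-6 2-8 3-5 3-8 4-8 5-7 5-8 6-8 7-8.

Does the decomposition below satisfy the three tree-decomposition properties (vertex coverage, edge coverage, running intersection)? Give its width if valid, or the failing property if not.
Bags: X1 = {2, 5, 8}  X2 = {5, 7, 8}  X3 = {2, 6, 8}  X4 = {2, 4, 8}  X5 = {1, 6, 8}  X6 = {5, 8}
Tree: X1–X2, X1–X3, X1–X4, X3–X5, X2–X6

A tree decomposition must satisfy three properties: every vertex lies in some bag; for every edge, both endpoints lie together in some bag; and for every vertex, the bags containing it form a connected subtree. Here vertex 3 appears in no bag, so the decomposition is invalid.

No — vertex 3 appears in no bag.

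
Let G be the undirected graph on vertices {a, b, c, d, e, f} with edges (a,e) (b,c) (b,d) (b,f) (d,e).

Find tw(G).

1

A width-1 tree decomposition is:
Bags: B1 = {d, e}  B2 = {b, d}  B3 = {b, f}  B4 = {b, c}  B5 = {a, e}
Tree: B1–B2, B2–B3, B2–B4, B1–B5
The largest bag has 2 vertices, giving width 1; this decomposition certifies tw(G) ≤ 1. G has an edge, so its treewidth is at least 1. Combining the bounds, tw(G) = 1.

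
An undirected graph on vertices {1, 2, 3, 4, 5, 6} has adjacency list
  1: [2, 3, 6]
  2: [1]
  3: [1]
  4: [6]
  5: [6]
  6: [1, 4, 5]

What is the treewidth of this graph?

1

A width-1 tree decomposition is:
Bags: B1 = {5, 6}  B2 = {1, 6}  B3 = {1, 3}  B4 = {1, 2}  B5 = {4, 6}
Tree: B1–B2, B2–B3, B2–B4, B1–B5
The largest bag has 2 vertices, giving width 1; this decomposition certifies tw(G) ≤ 1. G has an edge, so its treewidth is at least 1. Hence tw(G) = 1 exactly.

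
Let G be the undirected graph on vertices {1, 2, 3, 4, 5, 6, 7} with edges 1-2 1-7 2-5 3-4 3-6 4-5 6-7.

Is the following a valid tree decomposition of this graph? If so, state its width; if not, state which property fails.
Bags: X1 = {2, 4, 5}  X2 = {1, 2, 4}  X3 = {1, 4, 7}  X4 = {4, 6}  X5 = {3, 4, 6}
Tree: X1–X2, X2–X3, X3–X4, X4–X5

No — edge (7,6) lies in no bag.

A tree decomposition must satisfy three properties: every vertex lies in some bag; for every edge, both endpoints lie together in some bag; and for every vertex, the bags containing it form a connected subtree. Here edge (7,6) lies in no bag, so the decomposition is invalid.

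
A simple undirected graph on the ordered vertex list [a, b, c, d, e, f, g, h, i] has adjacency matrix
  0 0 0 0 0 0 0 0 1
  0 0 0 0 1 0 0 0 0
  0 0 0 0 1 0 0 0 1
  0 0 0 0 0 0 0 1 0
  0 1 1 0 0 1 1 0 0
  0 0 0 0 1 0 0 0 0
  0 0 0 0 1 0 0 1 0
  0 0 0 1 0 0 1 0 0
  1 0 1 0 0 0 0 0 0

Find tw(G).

1

A width-1 tree decomposition is:
Bags: B1 = {e, g}  B2 = {e, f}  B3 = {g, h}  B4 = {c, e}  B5 = {c, i}  B6 = {b, e}  B7 = {a, i}  B8 = {d, h}
Tree: B1–B2, B1–B3, B2–B4, B4–B5, B4–B6, B5–B7, B3–B8
Every bag has size at most 2, so the width is 2 − 1 = 1 and tw(G) ≤ 1. Since G has at least one edge (e.g. g–e), it is not an edgeless graph, so tw(G) ≥ 1. Therefore the treewidth is 1.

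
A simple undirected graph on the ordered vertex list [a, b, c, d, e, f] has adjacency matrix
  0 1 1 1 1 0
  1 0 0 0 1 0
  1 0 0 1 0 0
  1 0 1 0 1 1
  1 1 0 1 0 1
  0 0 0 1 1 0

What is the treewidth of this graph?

2

A width-2 tree decomposition is:
Bags: B1 = {a, d, e}  B2 = {d, e, f}  B3 = {a, c, d}  B4 = {a, b, e}
Tree: B1–B2, B1–B3, B1–B4
Each bag holds 3 vertices, so the decomposition has width 2, which upper-bounds the treewidth. For the lower bound, the 3 vertices {a, d, e} are pairwise adjacent, and any tree decomposition puts a clique entirely inside one bag — forcing width ≥ 2. Hence tw(G) = 2 exactly.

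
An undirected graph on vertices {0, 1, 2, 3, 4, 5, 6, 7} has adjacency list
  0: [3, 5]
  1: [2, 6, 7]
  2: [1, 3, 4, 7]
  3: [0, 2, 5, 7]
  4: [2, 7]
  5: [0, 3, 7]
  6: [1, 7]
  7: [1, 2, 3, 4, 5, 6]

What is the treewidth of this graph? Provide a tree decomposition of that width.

Treewidth 2.
One such decomposition:
Bags: B1 = {1, 2, 7}  B2 = {2, 3, 7}  B3 = {2, 4, 7}  B4 = {3, 5, 7}  B5 = {1, 6, 7}  B6 = {0, 3, 5}
Tree: B1–B2, B2–B3, B2–B4, B1–B5, B4–B6

Every bag has size at most 3, so the width is 3 − 1 = 2 and tw(G) ≤ 2. For the lower bound, the 3 vertices {0, 3, 5} are pairwise adjacent, and any tree decomposition puts a clique entirely inside one bag — forcing width ≥ 2. The upper and lower bounds meet at 2, so that is the treewidth.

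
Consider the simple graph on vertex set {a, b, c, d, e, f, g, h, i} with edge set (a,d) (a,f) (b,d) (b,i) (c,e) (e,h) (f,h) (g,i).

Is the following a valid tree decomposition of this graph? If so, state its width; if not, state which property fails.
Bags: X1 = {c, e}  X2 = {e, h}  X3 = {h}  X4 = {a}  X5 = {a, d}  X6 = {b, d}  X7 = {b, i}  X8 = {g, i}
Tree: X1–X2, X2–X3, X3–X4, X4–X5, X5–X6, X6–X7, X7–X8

A tree decomposition must satisfy three properties: every vertex lies in some bag; for every edge, both endpoints lie together in some bag; and for every vertex, the bags containing it form a connected subtree. Here vertex f appears in no bag, so the decomposition is invalid.

No — vertex f appears in no bag.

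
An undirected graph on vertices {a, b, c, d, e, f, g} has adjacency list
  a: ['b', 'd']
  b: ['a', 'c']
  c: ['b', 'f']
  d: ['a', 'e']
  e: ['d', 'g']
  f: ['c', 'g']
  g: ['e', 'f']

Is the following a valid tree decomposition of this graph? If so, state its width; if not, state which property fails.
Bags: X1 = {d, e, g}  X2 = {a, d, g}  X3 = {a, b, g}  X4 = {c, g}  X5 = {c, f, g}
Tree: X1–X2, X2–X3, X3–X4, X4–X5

A tree decomposition must satisfy three properties: every vertex lies in some bag; for every edge, both endpoints lie together in some bag; and for every vertex, the bags containing it form a connected subtree. Here edge (b,c) lies in no bag, so the decomposition is invalid.

No — edge (b,c) lies in no bag.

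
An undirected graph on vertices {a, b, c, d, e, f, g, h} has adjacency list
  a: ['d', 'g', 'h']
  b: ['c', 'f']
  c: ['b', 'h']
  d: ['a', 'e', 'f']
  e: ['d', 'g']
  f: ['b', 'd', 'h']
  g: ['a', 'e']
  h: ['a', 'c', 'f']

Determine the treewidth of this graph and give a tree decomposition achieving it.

Treewidth 2.
One such decomposition:
Bags: B1 = {d, e, g}  B2 = {a, d, g}  B3 = {a, d, f}  B4 = {a, f, h}  B5 = {b, f, h}  B6 = {b, c, h}
Tree: B1–B2, B2–B3, B3–B4, B4–B5, B5–B6

Every bag has size at most 3, so the width is 3 − 1 = 2 and tw(G) ≤ 2. The edges e–g–a–d–e form a cycle, so G is not a tree and its treewidth is at least 2. Combining the bounds, tw(G) = 2.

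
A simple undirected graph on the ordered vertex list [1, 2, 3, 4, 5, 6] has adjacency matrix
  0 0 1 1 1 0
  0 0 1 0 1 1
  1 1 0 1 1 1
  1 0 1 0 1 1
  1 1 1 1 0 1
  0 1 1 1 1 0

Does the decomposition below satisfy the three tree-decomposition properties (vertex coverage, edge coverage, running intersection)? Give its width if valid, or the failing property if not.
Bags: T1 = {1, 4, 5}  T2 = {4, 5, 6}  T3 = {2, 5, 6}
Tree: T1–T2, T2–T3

A tree decomposition must satisfy three properties: every vertex lies in some bag; for every edge, both endpoints lie together in some bag; and for every vertex, the bags containing it form a connected subtree. Here vertex 3 appears in no bag, so the decomposition is invalid.

No — vertex 3 appears in no bag.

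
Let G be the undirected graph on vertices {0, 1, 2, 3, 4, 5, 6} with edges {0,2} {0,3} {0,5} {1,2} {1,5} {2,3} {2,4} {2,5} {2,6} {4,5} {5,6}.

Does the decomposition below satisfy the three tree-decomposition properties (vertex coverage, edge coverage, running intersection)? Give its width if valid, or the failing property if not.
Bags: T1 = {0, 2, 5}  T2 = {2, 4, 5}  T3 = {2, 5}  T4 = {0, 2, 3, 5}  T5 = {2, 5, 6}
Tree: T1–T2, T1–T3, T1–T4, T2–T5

No — vertex 1 appears in no bag.

A tree decomposition must satisfy three properties: every vertex lies in some bag; for every edge, both endpoints lie together in some bag; and for every vertex, the bags containing it form a connected subtree. Here vertex 1 appears in no bag, so the decomposition is invalid.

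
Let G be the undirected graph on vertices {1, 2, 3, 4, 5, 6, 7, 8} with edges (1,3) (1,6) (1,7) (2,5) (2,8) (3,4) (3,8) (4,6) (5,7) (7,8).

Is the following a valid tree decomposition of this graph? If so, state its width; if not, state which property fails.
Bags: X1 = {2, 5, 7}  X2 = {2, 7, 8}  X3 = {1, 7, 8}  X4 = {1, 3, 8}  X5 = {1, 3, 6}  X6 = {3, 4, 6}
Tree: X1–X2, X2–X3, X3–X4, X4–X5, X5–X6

Yes; width 2.

Checking the three conditions: (i) the bags cover all of {1, 2, 3, 4, 5, 6, 7, 8}; (ii) for each edge, some bag contains both endpoints; (iii) the bags containing any fixed vertex form a subtree. All hold, so the decomposition is valid with width 3 − 1 = 2.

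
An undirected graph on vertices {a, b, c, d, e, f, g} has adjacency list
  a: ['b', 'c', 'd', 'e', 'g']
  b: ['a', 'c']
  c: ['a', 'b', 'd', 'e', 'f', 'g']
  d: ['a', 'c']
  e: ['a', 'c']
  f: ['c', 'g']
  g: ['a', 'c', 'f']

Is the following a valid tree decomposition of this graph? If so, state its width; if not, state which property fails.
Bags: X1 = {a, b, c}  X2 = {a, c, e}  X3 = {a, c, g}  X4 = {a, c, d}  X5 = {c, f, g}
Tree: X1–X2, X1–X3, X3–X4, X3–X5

Every vertex of G appears in some bag (union = {a, b, c, d, e, f, g}); every edge is covered by a bag; and for each vertex v the set of bags containing v is connected in the bag tree. The decomposition is therefore valid. The largest bag has 3 vertices, so the width is 2.

Yes; width 2.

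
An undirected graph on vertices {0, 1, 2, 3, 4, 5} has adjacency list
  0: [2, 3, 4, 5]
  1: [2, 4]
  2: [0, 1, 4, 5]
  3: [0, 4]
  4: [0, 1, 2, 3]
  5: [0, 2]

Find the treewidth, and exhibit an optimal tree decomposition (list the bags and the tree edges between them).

Treewidth 2.
One such decomposition:
Bags: B1 = {0, 2, 4}  B2 = {0, 3, 4}  B3 = {0, 2, 5}  B4 = {1, 2, 4}
Tree: B1–B2, B1–B3, B1–B4

Every bag has size at most 3, so the width is 3 − 1 = 2 and tw(G) ≤ 2. Conversely, {0, 2, 4} is a clique of size 3, and the vertices of any clique must share a bag in every tree decomposition; so some bag has ≥ 3 vertices and tw(G) ≥ 2. Therefore the treewidth is 2.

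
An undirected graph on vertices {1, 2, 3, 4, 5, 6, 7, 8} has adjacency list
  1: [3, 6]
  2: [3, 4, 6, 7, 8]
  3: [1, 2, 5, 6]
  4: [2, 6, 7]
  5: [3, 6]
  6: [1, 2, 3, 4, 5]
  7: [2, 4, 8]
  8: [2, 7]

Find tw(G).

2

A width-2 tree decomposition is:
Bags: B1 = {2, 3, 6}  B2 = {2, 4, 6}  B3 = {3, 5, 6}  B4 = {2, 4, 7}  B5 = {1, 3, 6}  B6 = {2, 7, 8}
Tree: B1–B2, B1–B3, B2–B4, B1–B5, B4–B6
Each bag holds 3 vertices, so the decomposition has width 2, which upper-bounds the treewidth. Conversely, {1, 3, 6} is a clique of size 3, and the vertices of any clique must share a bag in every tree decomposition; so some bag has ≥ 3 vertices and tw(G) ≥ 2. Hence tw(G) = 2 exactly.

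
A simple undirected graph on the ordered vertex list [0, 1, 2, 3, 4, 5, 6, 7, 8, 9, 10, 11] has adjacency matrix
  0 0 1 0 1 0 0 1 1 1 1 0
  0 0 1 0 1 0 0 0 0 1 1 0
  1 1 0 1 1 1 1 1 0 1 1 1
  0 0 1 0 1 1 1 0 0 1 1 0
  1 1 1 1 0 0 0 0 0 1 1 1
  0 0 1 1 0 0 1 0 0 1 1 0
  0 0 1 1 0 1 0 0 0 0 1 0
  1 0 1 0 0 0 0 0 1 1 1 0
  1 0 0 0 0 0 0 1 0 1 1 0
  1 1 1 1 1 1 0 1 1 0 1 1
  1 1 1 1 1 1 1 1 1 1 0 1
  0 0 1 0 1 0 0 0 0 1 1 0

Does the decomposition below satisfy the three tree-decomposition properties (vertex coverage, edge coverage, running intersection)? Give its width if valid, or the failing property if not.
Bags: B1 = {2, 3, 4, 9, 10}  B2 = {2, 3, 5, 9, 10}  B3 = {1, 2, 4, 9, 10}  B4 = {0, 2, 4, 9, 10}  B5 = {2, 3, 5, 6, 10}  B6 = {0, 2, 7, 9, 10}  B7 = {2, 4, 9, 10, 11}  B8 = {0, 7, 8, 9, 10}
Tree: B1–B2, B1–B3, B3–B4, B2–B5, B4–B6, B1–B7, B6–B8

Checking the three conditions: (i) the bags cover all of {0, 1, 2, 3, 4, 5, 6, 7, 8, 9, 10, 11}; (ii) for each edge, some bag contains both endpoints; (iii) the bags containing any fixed vertex form a subtree. All hold, so the decomposition is valid with width 5 − 1 = 4.

Yes; width 4.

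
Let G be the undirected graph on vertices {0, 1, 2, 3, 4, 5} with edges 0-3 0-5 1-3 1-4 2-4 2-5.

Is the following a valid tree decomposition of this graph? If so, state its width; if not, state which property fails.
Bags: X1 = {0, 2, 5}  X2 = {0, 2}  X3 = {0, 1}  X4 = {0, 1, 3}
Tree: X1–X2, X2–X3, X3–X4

No — vertex 4 appears in no bag.

A tree decomposition must satisfy three properties: every vertex lies in some bag; for every edge, both endpoints lie together in some bag; and for every vertex, the bags containing it form a connected subtree. Here vertex 4 appears in no bag, so the decomposition is invalid.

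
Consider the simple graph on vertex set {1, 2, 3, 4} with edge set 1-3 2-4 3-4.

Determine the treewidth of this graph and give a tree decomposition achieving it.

The largest bag has 2 vertices, giving width 1; this decomposition certifies tw(G) ≤ 1. Any graph with an edge has treewidth ≥ 1, and G has the edge 1–3. Combining the bounds, tw(G) = 1.

Treewidth 1.
One optimal decomposition is:
Bags: B1 = {1, 3}  B2 = {3, 4}  B3 = {2, 4}
Tree: B1–B2, B2–B3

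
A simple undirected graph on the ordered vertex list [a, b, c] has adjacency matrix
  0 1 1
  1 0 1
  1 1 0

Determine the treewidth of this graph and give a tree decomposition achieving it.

Treewidth 2.
One optimal decomposition is:
Bags: B1 = {a, b, c}
Tree: (single bag)

With just one bag of size 3, the width is 3 − 1 = 2, so tw(G) ≤ 2. For the lower bound, the 3 vertices {a, b, c} are pairwise adjacent, and any tree decomposition puts a clique entirely inside one bag — forcing width ≥ 2. Therefore the treewidth is 2.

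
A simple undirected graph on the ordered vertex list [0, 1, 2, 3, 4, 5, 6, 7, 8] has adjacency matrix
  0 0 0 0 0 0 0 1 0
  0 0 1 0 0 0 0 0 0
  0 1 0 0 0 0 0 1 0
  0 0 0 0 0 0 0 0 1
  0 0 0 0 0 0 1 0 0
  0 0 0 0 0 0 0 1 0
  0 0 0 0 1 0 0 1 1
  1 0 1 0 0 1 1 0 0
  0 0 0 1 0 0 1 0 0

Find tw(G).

1

A width-1 tree decomposition is:
Bags: B1 = {6, 7}  B2 = {2, 7}  B3 = {6, 8}  B4 = {3, 8}  B5 = {0, 7}  B6 = {4, 6}  B7 = {5, 7}  B8 = {1, 2}
Tree: B1–B2, B1–B3, B3–B4, B1–B5, B1–B6, B5–B7, B2–B8
The largest bag has 2 vertices, giving width 1; this decomposition certifies tw(G) ≤ 1. Any graph with an edge has treewidth ≥ 1, and G has the edge 7–6. The upper and lower bounds meet at 1, so that is the treewidth.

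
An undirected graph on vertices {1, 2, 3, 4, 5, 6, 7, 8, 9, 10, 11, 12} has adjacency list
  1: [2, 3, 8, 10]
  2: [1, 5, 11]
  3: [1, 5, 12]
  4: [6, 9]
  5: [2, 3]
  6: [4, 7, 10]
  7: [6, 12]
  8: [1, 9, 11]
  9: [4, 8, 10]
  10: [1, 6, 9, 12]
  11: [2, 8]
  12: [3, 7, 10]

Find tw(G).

3

A width-3 tree decomposition is:
Bags: B1 = {4, 6, 7, 12}  B2 = {4, 6, 10, 12}  B3 = {4, 9, 10, 12}  B4 = {3, 9, 10, 12}  B5 = {1, 3, 9, 10}  B6 = {1, 3, 8, 9}  B7 = {1, 3, 5, 8}  B8 = {1, 2, 5, 8}  B9 = {2, 5, 8, 11}
Tree: B1–B2, B2–B3, B3–B4, B4–B5, B5–B6, B6–B7, B7–B8, B8–B9
The largest bag has 4 vertices, giving width 3; this decomposition certifies tw(G) ≤ 3. For the lower bound: the 4 vertex sets {4,6,7}, {12}, {10}, {1,3,8,9} are disjoint, each induces a connected subgraph, and every pair is joined by at least one edge of G. Contracting each set to a single vertex therefore yields K_{4} as a minor, and since treewidth is minor-monotone, tw(G) ≥ tw(K_{4}) = 3. The upper and lower bounds meet at 3, so that is the treewidth.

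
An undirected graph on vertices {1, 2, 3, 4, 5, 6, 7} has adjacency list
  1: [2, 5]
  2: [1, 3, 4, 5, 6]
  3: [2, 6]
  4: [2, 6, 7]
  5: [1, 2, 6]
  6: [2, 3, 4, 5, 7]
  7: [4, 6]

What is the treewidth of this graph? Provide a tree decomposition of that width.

Each bag holds 3 vertices, so the decomposition has width 2, which upper-bounds the treewidth. On the other hand G contains the 3-clique {1, 2, 5}. A clique must lie in a single bag of any decomposition, so no decomposition can have width below 2. Therefore the treewidth is 2.

Treewidth 2.
One optimal decomposition is:
Bags: B1 = {2, 4, 6}  B2 = {4, 6, 7}  B3 = {2, 5, 6}  B4 = {2, 3, 6}  B5 = {1, 2, 5}
Tree: B1–B2, B1–B3, B1–B4, B3–B5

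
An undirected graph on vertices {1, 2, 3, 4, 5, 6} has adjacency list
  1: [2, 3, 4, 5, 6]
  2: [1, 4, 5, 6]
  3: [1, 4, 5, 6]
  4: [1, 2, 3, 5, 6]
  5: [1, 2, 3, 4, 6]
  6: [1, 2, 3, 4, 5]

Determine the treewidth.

4

A width-4 tree decomposition is:
Bags: B1 = {1, 3, 4, 5, 6}  B2 = {1, 2, 4, 5, 6}
Tree: B1–B2
Each bag holds 5 vertices, so the decomposition has width 4, which upper-bounds the treewidth. On the other hand G contains the 5-clique {1, 2, 4, 5, 6}. A clique must lie in a single bag of any decomposition, so no decomposition can have width below 4. Combining the bounds, tw(G) = 4.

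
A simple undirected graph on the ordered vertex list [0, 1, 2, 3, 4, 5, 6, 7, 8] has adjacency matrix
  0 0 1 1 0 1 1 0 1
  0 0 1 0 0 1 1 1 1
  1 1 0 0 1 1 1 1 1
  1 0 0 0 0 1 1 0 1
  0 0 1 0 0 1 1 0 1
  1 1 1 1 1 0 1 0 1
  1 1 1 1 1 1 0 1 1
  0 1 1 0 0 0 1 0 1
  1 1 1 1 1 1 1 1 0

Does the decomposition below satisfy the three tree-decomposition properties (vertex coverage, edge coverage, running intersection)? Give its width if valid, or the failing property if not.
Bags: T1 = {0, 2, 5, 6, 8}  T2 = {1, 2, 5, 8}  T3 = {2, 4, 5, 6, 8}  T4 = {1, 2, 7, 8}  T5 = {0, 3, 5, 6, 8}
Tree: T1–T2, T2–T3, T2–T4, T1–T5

No — edge (6,1) lies in no bag.

A tree decomposition must satisfy three properties: every vertex lies in some bag; for every edge, both endpoints lie together in some bag; and for every vertex, the bags containing it form a connected subtree. Here edge (6,1) lies in no bag, so the decomposition is invalid.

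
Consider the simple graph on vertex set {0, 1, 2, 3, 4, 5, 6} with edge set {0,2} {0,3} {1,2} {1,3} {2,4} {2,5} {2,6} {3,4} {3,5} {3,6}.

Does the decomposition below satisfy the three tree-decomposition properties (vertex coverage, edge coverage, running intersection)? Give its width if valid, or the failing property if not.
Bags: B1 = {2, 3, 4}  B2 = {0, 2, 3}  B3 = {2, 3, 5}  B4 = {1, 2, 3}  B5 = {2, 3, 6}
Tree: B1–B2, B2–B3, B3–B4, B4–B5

Yes; width 2.

Checking the three conditions: (i) the bags cover all of {0, 1, 2, 3, 4, 5, 6}; (ii) for each edge, some bag contains both endpoints; (iii) the bags containing any fixed vertex form a subtree. All hold, so the decomposition is valid with width 3 − 1 = 2.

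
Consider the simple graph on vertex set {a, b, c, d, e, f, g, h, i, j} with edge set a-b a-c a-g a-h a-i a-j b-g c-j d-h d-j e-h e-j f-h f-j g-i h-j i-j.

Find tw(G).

A width-2 tree decomposition is:
Bags: B1 = {a, i, j}  B2 = {a, c, j}  B3 = {a, h, j}  B4 = {d, h, j}  B5 = {e, h, j}  B6 = {a, g, i}  B7 = {a, b, g}  B8 = {f, h, j}
Tree: B1–B2, B1–B3, B3–B4, B4–B5, B1–B6, B6–B7, B5–B8
The largest bag has 3 vertices, giving width 2; this decomposition certifies tw(G) ≤ 2. For the lower bound, the 3 vertices {a, b, g} are pairwise adjacent, and any tree decomposition puts a clique entirely inside one bag — forcing width ≥ 2. Therefore the treewidth is 2.

2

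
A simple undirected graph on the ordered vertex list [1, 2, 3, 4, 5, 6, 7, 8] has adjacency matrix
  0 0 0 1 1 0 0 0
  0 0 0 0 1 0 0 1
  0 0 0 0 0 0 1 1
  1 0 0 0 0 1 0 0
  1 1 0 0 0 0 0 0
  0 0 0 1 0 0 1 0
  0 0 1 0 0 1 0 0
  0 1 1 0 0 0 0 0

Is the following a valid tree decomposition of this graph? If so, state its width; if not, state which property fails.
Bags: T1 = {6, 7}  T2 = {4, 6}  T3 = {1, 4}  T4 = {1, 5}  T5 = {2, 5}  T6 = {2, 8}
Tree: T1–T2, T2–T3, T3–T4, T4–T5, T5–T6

A tree decomposition must satisfy three properties: every vertex lies in some bag; for every edge, both endpoints lie together in some bag; and for every vertex, the bags containing it form a connected subtree. Here vertex 3 appears in no bag, so the decomposition is invalid.

No — vertex 3 appears in no bag.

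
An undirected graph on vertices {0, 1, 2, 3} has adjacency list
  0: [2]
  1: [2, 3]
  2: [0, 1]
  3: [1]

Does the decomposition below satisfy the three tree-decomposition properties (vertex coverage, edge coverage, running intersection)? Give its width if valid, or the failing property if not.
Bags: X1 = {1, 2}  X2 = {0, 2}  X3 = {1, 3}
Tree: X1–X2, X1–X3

Checking the three conditions: (i) the bags cover all of {0, 1, 2, 3}; (ii) for each edge, some bag contains both endpoints; (iii) the bags containing any fixed vertex form a subtree. All hold, so the decomposition is valid with width 2 − 1 = 1.

Yes; width 1.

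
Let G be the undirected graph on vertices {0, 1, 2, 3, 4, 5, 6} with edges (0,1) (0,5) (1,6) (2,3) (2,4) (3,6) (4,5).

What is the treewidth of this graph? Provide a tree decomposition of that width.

Treewidth 2.
One optimal decomposition is:
Bags: B1 = {2, 3, 4}  B2 = {3, 4, 5}  B3 = {0, 3, 5}  B4 = {0, 1, 3}  B5 = {1, 3, 6}
Tree: B1–B2, B2–B3, B3–B4, B4–B5

Each bag holds 3 vertices, so the decomposition has width 2, which upper-bounds the treewidth. For the lower bound, G contains the cycle 3–2–4–5–0–1–6–3, so G is not a forest; only forests have treewidth ≤ 1, hence tw(G) ≥ 2. The upper and lower bounds meet at 2, so that is the treewidth.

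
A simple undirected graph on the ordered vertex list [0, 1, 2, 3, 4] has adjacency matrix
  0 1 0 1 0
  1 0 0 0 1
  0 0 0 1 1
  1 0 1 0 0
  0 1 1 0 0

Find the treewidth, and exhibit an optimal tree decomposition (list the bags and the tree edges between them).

The largest bag has 3 vertices, giving width 2; this decomposition certifies tw(G) ≤ 2. Since 4–1–0–3–2–4 is a cycle in G, G is not acyclic. Forests are exactly the graphs of treewidth ≤ 1, so tw(G) ≥ 2. Combining the bounds, tw(G) = 2.

Treewidth 2.
One such decomposition:
Bags: B1 = {0, 1, 4}  B2 = {0, 3, 4}  B3 = {2, 3, 4}
Tree: B1–B2, B2–B3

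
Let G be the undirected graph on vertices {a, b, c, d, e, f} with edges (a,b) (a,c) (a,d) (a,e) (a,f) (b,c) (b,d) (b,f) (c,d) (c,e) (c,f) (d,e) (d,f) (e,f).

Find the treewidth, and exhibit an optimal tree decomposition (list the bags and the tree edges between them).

Treewidth 4.
One optimal decomposition is:
Bags: B1 = {a, c, d, e, f}  B2 = {a, b, c, d, f}
Tree: B1–B2

Each bag holds 5 vertices, so the decomposition has width 4, which upper-bounds the treewidth. On the other hand G contains the 5-clique {a, c, d, e, f}. A clique must lie in a single bag of any decomposition, so no decomposition can have width below 4. The upper and lower bounds meet at 4, so that is the treewidth.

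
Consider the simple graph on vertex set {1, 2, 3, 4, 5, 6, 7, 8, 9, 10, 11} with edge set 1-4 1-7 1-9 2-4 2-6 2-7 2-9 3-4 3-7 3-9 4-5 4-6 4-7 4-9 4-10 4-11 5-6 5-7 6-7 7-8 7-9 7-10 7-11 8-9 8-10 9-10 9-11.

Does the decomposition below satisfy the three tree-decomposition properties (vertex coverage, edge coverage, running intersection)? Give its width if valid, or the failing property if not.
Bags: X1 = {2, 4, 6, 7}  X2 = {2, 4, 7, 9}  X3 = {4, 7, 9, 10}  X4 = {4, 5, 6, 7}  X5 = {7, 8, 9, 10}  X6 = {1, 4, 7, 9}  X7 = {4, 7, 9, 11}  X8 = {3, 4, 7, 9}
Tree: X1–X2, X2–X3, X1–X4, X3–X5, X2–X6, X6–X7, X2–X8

Every vertex of G appears in some bag (union = {1, 2, 3, 4, 5, 6, 7, 8, 9, 10, 11}); every edge is covered by a bag; and for each vertex v the set of bags containing v is connected in the bag tree. The decomposition is therefore valid. The largest bag has 4 vertices, so the width is 3.

Yes; width 3.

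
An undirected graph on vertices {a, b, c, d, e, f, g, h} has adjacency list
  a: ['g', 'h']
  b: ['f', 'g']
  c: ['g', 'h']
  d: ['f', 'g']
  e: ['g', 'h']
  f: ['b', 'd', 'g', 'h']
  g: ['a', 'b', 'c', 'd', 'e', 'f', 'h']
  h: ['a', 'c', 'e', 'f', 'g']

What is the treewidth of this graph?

A width-2 tree decomposition is:
Bags: B1 = {f, g, h}  B2 = {e, g, h}  B3 = {a, g, h}  B4 = {b, f, g}  B5 = {d, f, g}  B6 = {c, g, h}
Tree: B1–B2, B1–B3, B1–B4, B1–B5, B1–B6
Each bag holds 3 vertices, so the decomposition has width 2, which upper-bounds the treewidth. On the other hand G contains the 3-clique {d, f, g}. A clique must lie in a single bag of any decomposition, so no decomposition can have width below 2. Therefore the treewidth is 2.

2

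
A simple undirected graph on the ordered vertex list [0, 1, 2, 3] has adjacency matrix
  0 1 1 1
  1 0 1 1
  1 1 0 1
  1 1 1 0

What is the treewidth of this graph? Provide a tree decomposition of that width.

With just one bag of size 4, the width is 4 − 1 = 3, so tw(G) ≤ 3. For the lower bound, the 4 vertices {0, 1, 2, 3} are pairwise adjacent, and any tree decomposition puts a clique entirely inside one bag — forcing width ≥ 3. The upper and lower bounds meet at 3, so that is the treewidth.

Treewidth 3.
One such decomposition:
Bags: B1 = {0, 1, 2, 3}
Tree: (single bag)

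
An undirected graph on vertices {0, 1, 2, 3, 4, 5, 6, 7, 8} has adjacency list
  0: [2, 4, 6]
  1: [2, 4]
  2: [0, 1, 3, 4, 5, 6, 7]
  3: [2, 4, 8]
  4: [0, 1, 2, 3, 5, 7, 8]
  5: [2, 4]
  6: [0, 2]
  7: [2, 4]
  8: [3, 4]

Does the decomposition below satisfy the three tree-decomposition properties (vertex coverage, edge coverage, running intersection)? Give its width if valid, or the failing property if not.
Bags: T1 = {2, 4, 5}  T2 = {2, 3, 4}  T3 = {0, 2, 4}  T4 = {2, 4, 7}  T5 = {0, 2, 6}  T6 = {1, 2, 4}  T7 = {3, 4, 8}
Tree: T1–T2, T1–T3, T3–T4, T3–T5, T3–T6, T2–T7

Every vertex of G appears in some bag (union = {0, 1, 2, 3, 4, 5, 6, 7, 8}); every edge is covered by a bag; and for each vertex v the set of bags containing v is connected in the bag tree. The decomposition is therefore valid. The largest bag has 3 vertices, so the width is 2.

Yes; width 2.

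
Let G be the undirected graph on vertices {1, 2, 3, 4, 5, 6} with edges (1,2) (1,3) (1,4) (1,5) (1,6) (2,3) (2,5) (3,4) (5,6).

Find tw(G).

A width-2 tree decomposition is:
Bags: B1 = {1, 2, 3}  B2 = {1, 2, 5}  B3 = {1, 3, 4}  B4 = {1, 5, 6}
Tree: B1–B2, B1–B3, B2–B4
Every bag has size at most 3, so the width is 3 − 1 = 2 and tw(G) ≤ 2. On the other hand G contains the 3-clique {1, 2, 3}. A clique must lie in a single bag of any decomposition, so no decomposition can have width below 2. Combining the bounds, tw(G) = 2.

2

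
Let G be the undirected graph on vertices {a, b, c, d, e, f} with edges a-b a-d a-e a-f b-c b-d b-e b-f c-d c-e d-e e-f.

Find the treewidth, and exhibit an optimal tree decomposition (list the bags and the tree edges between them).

Treewidth 3.
Bags: B1 = {a, b, d, e}  B2 = {b, c, d, e}  B3 = {a, b, e, f}
Tree: B1–B2, B1–B3

The largest bag has 4 vertices, giving width 3; this decomposition certifies tw(G) ≤ 3. Conversely, {b, c, d, e} is a clique of size 4, and the vertices of any clique must share a bag in every tree decomposition; so some bag has ≥ 4 vertices and tw(G) ≥ 3. The upper and lower bounds meet at 3, so that is the treewidth.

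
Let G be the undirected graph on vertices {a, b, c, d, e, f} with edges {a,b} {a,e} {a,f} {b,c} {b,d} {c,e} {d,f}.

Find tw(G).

A width-2 tree decomposition is:
Bags: B1 = {a, d, f}  B2 = {a, b, d}  B3 = {a, b, e}  B4 = {b, c, e}
Tree: B1–B2, B2–B3, B3–B4
Each bag holds 3 vertices, so the decomposition has width 2, which upper-bounds the treewidth. For the lower bound, G contains the cycle f–d–b–a–f, so G is not a forest; only forests have treewidth ≤ 1, hence tw(G) ≥ 2. The upper and lower bounds meet at 2, so that is the treewidth.

2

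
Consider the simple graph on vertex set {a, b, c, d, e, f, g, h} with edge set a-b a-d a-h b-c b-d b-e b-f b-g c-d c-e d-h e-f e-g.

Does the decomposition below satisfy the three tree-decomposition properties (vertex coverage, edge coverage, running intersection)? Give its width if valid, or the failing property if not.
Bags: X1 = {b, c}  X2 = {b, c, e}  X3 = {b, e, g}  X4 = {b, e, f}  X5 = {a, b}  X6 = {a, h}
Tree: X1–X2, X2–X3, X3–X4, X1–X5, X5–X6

A tree decomposition must satisfy three properties: every vertex lies in some bag; for every edge, both endpoints lie together in some bag; and for every vertex, the bags containing it form a connected subtree. Here vertex d appears in no bag, so the decomposition is invalid.

No — vertex d appears in no bag.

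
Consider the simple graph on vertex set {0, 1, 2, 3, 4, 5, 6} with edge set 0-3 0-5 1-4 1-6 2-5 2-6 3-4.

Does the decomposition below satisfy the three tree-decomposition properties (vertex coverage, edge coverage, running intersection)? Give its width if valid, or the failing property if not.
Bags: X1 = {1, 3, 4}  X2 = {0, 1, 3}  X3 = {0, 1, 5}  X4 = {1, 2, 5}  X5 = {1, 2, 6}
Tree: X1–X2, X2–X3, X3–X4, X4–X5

Yes; width 2.

Every vertex of G appears in some bag (union = {0, 1, 2, 3, 4, 5, 6}); every edge is covered by a bag; and for each vertex v the set of bags containing v is connected in the bag tree. The decomposition is therefore valid. The largest bag has 3 vertices, so the width is 2.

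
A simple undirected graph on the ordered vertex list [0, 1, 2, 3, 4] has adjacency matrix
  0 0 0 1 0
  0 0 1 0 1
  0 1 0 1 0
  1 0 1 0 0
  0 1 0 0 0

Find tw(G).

A width-1 tree decomposition is:
Bags: B1 = {0, 3}  B2 = {2, 3}  B3 = {1, 2}  B4 = {1, 4}
Tree: B1–B2, B2–B3, B3–B4
The largest bag has 2 vertices, giving width 1; this decomposition certifies tw(G) ≤ 1. Since G has at least one edge (e.g. 0–3), it is not an edgeless graph, so tw(G) ≥ 1. The upper and lower bounds meet at 1, so that is the treewidth.

1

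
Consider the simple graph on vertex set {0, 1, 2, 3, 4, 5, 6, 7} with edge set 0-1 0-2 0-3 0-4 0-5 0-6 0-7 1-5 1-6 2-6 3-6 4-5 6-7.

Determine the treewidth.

2

A width-2 tree decomposition is:
Bags: B1 = {0, 2, 6}  B2 = {0, 1, 6}  B3 = {0, 3, 6}  B4 = {0, 6, 7}  B5 = {0, 1, 5}  B6 = {0, 4, 5}
Tree: B1–B2, B2–B3, B3–B4, B2–B5, B5–B6
Every bag has size at most 3, so the width is 3 − 1 = 2 and tw(G) ≤ 2. For the lower bound, the 3 vertices {0, 4, 5} are pairwise adjacent, and any tree decomposition puts a clique entirely inside one bag — forcing width ≥ 2. Combining the bounds, tw(G) = 2.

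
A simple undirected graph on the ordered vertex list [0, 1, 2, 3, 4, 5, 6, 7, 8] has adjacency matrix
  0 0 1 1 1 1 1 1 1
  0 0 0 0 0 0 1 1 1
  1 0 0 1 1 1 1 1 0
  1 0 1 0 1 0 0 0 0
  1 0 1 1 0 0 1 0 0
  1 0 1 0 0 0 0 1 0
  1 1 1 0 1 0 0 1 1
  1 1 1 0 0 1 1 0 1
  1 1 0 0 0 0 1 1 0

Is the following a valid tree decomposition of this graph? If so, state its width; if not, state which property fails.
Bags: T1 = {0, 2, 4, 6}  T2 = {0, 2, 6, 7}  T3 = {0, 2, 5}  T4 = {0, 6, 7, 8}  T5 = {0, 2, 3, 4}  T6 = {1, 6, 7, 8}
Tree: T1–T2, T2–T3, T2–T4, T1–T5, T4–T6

No — edge (7,5) lies in no bag.

A tree decomposition must satisfy three properties: every vertex lies in some bag; for every edge, both endpoints lie together in some bag; and for every vertex, the bags containing it form a connected subtree. Here edge (7,5) lies in no bag, so the decomposition is invalid.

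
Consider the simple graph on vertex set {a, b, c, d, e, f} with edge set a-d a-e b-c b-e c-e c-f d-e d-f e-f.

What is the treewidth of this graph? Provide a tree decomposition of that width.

The largest bag has 3 vertices, giving width 2; this decomposition certifies tw(G) ≤ 2. Conversely, {a, d, e} is a clique of size 3, and the vertices of any clique must share a bag in every tree decomposition; so some bag has ≥ 3 vertices and tw(G) ≥ 2. Combining the bounds, tw(G) = 2.

Treewidth 2.
One such decomposition:
Bags: B1 = {d, e, f}  B2 = {c, e, f}  B3 = {b, c, e}  B4 = {a, d, e}
Tree: B1–B2, B2–B3, B1–B4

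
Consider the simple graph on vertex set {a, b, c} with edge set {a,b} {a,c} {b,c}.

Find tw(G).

A width-2 tree decomposition is:
Bags: B1 = {a, b, c}
Tree: (single bag)
A single bag containing all 3 vertices is trivially a valid decomposition of width 2. For the lower bound, the 3 vertices {a, b, c} are pairwise adjacent, and any tree decomposition puts a clique entirely inside one bag — forcing width ≥ 2. Hence tw(G) = 2 exactly.

2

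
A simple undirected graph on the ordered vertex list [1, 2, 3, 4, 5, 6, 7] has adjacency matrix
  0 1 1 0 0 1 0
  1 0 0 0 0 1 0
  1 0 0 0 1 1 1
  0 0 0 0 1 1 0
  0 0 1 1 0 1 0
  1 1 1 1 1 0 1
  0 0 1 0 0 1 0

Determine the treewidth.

A width-2 tree decomposition is:
Bags: B1 = {1, 3, 6}  B2 = {3, 6, 7}  B3 = {3, 5, 6}  B4 = {1, 2, 6}  B5 = {4, 5, 6}
Tree: B1–B2, B2–B3, B1–B4, B3–B5
The largest bag has 3 vertices, giving width 2; this decomposition certifies tw(G) ≤ 2. On the other hand G contains the 3-clique {1, 2, 6}. A clique must lie in a single bag of any decomposition, so no decomposition can have width below 2. The upper and lower bounds meet at 2, so that is the treewidth.

2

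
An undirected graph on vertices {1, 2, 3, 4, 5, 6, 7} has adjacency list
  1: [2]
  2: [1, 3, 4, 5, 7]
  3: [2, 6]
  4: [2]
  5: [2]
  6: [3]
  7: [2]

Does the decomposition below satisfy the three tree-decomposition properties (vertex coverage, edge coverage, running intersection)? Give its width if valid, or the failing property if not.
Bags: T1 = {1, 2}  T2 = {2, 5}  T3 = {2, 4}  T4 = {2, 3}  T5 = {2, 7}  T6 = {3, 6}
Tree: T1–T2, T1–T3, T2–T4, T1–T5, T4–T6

Yes; width 1.

Vertex coverage: the bags together contain {1, 2, 3, 4, 5, 6, 7}, the full vertex set. Edge coverage: each edge of G has both endpoints in at least one bag. Running intersection: for every vertex, the bags containing it form a connected subtree. All three properties hold, so this is a valid tree decomposition of width max|bag| − 1 = 1, and hence tw(G) ≤ 1.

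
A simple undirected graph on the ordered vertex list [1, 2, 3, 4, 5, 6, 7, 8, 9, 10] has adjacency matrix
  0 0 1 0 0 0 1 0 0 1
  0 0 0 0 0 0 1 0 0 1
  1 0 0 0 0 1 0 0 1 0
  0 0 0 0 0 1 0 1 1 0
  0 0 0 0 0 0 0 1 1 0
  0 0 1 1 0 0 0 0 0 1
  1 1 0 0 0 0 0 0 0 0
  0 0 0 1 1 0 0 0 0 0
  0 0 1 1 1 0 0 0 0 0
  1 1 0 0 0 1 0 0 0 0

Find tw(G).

A width-2 tree decomposition is:
Bags: B1 = {4, 5, 8}  B2 = {4, 5, 9}  B3 = {4, 6, 9}  B4 = {3, 6, 9}  B5 = {3, 6, 10}  B6 = {1, 3, 10}  B7 = {1, 2, 10}  B8 = {1, 2, 7}
Tree: B1–B2, B2–B3, B3–B4, B4–B5, B5–B6, B6–B7, B7–B8
The largest bag has 3 vertices, giving width 2; this decomposition certifies tw(G) ≤ 2. Since 8–5–9–4–8 is a cycle in G, G is not acyclic. Forests are exactly the graphs of treewidth ≤ 1, so tw(G) ≥ 2. The upper and lower bounds meet at 2, so that is the treewidth.

2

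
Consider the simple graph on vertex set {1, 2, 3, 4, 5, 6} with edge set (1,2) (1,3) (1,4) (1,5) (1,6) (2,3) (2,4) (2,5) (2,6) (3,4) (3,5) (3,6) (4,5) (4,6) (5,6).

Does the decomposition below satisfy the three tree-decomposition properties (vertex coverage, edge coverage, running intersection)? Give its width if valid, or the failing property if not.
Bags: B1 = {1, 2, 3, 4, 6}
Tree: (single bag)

A tree decomposition must satisfy three properties: every vertex lies in some bag; for every edge, both endpoints lie together in some bag; and for every vertex, the bags containing it form a connected subtree. Here vertex 5 appears in no bag, so the decomposition is invalid.

No — vertex 5 appears in no bag.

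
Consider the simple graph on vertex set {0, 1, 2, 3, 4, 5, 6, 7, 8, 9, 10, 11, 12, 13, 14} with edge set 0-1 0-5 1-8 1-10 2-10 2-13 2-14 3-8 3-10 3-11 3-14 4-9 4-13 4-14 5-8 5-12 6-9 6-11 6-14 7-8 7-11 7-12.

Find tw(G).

A width-3 tree decomposition is:
Bags: B1 = {0, 5, 7, 12}  B2 = {0, 5, 7, 8}  B3 = {0, 1, 7, 8}  B4 = {1, 7, 8, 11}  B5 = {1, 3, 8, 11}  B6 = {1, 3, 10, 11}  B7 = {3, 6, 10, 11}  B8 = {3, 6, 10, 14}  B9 = {2, 6, 10, 14}  B10 = {2, 6, 9, 14}  B11 = {2, 4, 9, 14}  B12 = {2, 4, 9, 13}
Tree: B1–B2, B2–B3, B3–B4, B4–B5, B5–B6, B6–B7, B7–B8, B8–B9, B9–B10, B10–B11, B11–B12
The largest bag has 4 vertices, giving width 3; this decomposition certifies tw(G) ≤ 3. For the lower bound: the 4 vertex sets {0,5,12}, {7}, {8}, {1,3,10,11} are disjoint, each induces a connected subgraph, and every pair is joined by at least one edge of G. Contracting each set to a single vertex therefore yields K_{4} as a minor, and since treewidth is minor-monotone, tw(G) ≥ tw(K_{4}) = 3. Hence tw(G) = 3 exactly.

3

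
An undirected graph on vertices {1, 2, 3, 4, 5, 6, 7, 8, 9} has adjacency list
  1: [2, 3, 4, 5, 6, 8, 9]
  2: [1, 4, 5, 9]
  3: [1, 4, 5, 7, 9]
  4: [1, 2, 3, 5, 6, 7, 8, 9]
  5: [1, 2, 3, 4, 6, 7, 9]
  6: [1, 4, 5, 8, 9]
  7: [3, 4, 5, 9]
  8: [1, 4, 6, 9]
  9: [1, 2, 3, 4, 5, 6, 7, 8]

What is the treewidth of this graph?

A width-4 tree decomposition is:
Bags: B1 = {1, 4, 5, 6, 9}  B2 = {1, 4, 6, 8, 9}  B3 = {1, 3, 4, 5, 9}  B4 = {3, 4, 5, 7, 9}  B5 = {1, 2, 4, 5, 9}
Tree: B1–B2, B1–B3, B3–B4, B3–B5
The largest bag has 5 vertices, giving width 4; this decomposition certifies tw(G) ≤ 4. For the lower bound, the 5 vertices {1, 4, 6, 8, 9} are pairwise adjacent, and any tree decomposition puts a clique entirely inside one bag — forcing width ≥ 4. The upper and lower bounds meet at 4, so that is the treewidth.

4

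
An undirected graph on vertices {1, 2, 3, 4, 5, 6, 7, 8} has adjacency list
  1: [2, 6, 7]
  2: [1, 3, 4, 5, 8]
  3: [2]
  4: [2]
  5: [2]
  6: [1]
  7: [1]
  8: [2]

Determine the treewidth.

A width-1 tree decomposition is:
Bags: B1 = {2, 8}  B2 = {2, 5}  B3 = {2, 4}  B4 = {2, 3}  B5 = {1, 2}  B6 = {1, 6}  B7 = {1, 7}
Tree: B1–B2, B2–B3, B3–B4, B4–B5, B5–B6, B5–B7
Each bag holds 2 vertices, so the decomposition has width 1, which upper-bounds the treewidth. G has an edge, so its treewidth is at least 1. Therefore the treewidth is 1.

1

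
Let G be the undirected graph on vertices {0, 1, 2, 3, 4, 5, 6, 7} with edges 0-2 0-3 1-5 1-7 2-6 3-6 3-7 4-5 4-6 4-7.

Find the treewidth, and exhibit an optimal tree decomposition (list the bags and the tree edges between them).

Treewidth 2.
Bags: B1 = {1, 4, 5}  B2 = {1, 4, 7}  B3 = {4, 6, 7}  B4 = {3, 6, 7}  B5 = {2, 3, 6}  B6 = {0, 2, 3}
Tree: B1–B2, B2–B3, B3–B4, B4–B5, B5–B6

Every bag has size at most 3, so the width is 3 − 1 = 2 and tw(G) ≤ 2. Since 5–1–7–4–5 is a cycle in G, G is not acyclic. Forests are exactly the graphs of treewidth ≤ 1, so tw(G) ≥ 2. The upper and lower bounds meet at 2, so that is the treewidth.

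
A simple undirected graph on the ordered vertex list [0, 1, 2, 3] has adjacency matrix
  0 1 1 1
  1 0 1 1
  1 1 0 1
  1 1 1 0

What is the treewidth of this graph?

3

A width-3 tree decomposition is:
Bags: B1 = {0, 1, 2, 3}
Tree: (single bag)
With just one bag of size 4, the width is 4 − 1 = 3, so tw(G) ≤ 3. Conversely, {0, 1, 2, 3} is a clique of size 4, and the vertices of any clique must share a bag in every tree decomposition; so some bag has ≥ 4 vertices and tw(G) ≥ 3. Hence tw(G) = 3 exactly.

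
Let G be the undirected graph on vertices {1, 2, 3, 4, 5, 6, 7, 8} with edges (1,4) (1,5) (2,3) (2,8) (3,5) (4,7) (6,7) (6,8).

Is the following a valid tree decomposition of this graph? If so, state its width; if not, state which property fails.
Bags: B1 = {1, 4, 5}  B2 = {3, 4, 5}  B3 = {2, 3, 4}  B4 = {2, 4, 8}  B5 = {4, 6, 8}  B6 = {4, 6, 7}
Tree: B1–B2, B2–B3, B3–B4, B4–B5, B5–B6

Yes; width 2.

Every vertex of G appears in some bag (union = {1, 2, 3, 4, 5, 6, 7, 8}); every edge is covered by a bag; and for each vertex v the set of bags containing v is connected in the bag tree. The decomposition is therefore valid. The largest bag has 3 vertices, so the width is 2.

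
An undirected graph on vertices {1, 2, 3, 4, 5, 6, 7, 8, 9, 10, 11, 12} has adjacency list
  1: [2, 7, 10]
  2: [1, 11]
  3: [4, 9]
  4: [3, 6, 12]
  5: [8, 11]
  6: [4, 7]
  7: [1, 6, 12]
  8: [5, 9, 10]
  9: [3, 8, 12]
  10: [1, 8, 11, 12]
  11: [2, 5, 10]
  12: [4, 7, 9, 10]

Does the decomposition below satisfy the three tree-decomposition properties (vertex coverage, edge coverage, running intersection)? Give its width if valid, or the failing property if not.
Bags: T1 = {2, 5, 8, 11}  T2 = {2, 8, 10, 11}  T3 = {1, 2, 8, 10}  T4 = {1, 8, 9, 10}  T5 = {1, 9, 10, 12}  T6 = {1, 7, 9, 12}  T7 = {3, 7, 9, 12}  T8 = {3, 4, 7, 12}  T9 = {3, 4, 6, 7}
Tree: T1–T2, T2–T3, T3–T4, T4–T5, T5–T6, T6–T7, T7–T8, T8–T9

Yes; width 3.

Checking the three conditions: (i) the bags cover all of {1, 2, 3, 4, 5, 6, 7, 8, 9, 10, 11, 12}; (ii) for each edge, some bag contains both endpoints; (iii) the bags containing any fixed vertex form a subtree. All hold, so the decomposition is valid with width 4 − 1 = 3.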